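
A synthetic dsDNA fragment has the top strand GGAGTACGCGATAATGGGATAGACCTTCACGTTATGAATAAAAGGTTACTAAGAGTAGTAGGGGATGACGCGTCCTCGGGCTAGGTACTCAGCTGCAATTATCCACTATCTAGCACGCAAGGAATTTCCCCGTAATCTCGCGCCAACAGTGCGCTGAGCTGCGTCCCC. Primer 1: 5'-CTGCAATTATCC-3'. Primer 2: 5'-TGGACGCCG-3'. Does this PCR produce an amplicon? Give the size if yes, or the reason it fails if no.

Primer 2 (TGGACGCCG) does not match the top strand, and its reverse complement CGGCGTCCA does not match either.
With no annealing site for primer 2, no amplification occurs.

No product — primer 2 has no binding site in the template.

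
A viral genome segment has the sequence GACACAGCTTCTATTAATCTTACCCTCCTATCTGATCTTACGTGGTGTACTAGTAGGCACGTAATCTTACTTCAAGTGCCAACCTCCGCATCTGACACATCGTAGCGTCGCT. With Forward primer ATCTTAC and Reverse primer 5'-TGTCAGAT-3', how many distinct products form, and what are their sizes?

Three products: 81 bp, 63 bp, 34 bp

The forward primer ATCTTAC matches the top strand at positions 17–23, 35–41, 64–70.
The reverse primer's reverse complement is ATCTGACA, matching at positions 90–97.
Each forward site pairs with the reverse site to give a product ending at position 97: sizes 81, 63, 34 bp.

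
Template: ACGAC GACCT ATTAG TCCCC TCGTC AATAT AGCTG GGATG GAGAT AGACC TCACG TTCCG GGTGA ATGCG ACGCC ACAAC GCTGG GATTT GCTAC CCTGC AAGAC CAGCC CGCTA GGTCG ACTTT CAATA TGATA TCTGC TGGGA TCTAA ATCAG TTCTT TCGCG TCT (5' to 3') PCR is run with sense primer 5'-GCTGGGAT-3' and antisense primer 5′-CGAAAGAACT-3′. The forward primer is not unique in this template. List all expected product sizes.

The forward primer GCTGGGAT matches the top strand at positions 32–39, 81–88, 139–146.
The reverse primer's reverse complement is AGTTCTTTCG, matching at positions 154–163.
Each forward site pairs with the reverse site to give a product ending at position 163: sizes 132, 83, 25 bp.

132 bp, 83 bp, 25 bp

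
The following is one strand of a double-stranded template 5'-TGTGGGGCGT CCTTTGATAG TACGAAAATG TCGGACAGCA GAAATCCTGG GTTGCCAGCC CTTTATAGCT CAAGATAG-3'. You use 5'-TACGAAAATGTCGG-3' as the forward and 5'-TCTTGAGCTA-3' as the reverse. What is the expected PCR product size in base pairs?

The forward primer matches the template at positions 21–34.
Reverse complement of the reverse primer: TAGCTCAAGA. This occurs on the top strand at positions 66–75.
Product length = (reverse-primer end) − (forward-primer start) + 1 = 75 − 21 + 1 = 55 bp.

55 bp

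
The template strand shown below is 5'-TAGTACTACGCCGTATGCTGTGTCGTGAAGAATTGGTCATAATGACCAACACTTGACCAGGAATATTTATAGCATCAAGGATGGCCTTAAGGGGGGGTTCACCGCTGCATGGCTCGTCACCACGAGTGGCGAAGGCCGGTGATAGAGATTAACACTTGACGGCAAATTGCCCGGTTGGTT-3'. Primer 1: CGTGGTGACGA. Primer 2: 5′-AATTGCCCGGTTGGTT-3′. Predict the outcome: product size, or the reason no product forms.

No product — the primers' 3' ends point away from each other.

Primer 1 (CGTGGTGACGA) has reverse complement TCGTCACCACG, which matches the top strand at positions 114–124; primer 1 anneals to the top strand there with its 3' end pointing upstream toward position 114.
Primer 2 (AATTGCCCGGTTGGTT) matches the top strand directly at positions 165–180; it anneals to the bottom strand with its 3' end pointing downstream toward position 180.
The 3' ends diverge (primer 1 extends toward position 1, primer 2 toward position 180), so the primers never converge on a shared product.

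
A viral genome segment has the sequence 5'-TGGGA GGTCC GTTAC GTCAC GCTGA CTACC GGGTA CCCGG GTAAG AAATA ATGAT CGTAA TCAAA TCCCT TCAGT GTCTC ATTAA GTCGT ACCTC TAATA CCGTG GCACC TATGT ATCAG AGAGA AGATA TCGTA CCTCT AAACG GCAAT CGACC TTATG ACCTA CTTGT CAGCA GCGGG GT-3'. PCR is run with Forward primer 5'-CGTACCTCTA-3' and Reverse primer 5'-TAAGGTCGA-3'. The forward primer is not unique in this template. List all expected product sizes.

71 bp, 27 bp

The forward primer CGTACCTCTA matches the top strand at positions 88–97, 132–141.
The reverse primer's reverse complement is TCGACCTTA, matching at positions 150–158.
Each forward site pairs with the reverse site to give a product ending at position 158: sizes 71, 27 bp.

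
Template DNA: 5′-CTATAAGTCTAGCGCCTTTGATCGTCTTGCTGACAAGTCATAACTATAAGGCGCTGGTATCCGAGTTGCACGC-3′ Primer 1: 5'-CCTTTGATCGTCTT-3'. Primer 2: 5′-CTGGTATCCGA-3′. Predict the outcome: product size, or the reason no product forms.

No product — both primers anneal to the same strand and extend in the same direction.

Primer 1 (CCTTTGATCGTCTT) matches the top strand at positions 15–28 (3' end points downstream).
Primer 2 (CTGGTATCCGA) also matches the top strand directly, at positions 54–64 — its reverse complement TCGGATACCAG is not present.
Both primers anneal to the bottom strand with 3' ends pointing the same way, so neither can prime synthesis back toward the other.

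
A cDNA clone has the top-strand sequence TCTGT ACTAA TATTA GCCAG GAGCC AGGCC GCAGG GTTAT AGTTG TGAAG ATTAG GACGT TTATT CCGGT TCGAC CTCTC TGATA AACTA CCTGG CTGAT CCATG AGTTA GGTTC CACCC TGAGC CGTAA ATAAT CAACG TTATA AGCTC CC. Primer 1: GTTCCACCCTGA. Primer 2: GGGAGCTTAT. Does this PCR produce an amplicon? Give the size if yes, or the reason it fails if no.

Primer 1 (GTTCCACCCTGA) matches the top strand at positions 112–123; it acts as a forward primer.
Primer 2's reverse complement is ATAAGCTCCC, matching the top strand at positions 143–152; it acts as a reverse primer.
The 3' ends face each other across positions 112–152, giving a 41 bp product.

Yes — a 41 bp product.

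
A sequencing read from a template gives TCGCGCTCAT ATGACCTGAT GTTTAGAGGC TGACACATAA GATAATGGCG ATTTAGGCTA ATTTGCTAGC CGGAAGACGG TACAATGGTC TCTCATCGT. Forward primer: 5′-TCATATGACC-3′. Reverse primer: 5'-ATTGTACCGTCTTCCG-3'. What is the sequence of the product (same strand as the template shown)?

The forward primer matches the template at positions 7–16.
The reverse primer's reverse complement is CGGAAGACGGTACAAT, which matches the template at positions 71–86.
The product is the template from position 7 through 86 (80 bp).

5'-TCATATGACCTGATGTTTAGAGGCTGACACATAAGATAATGGCGATTTAGGCTAATTTGCTAGCCGGAAGACGGTACAAT-3'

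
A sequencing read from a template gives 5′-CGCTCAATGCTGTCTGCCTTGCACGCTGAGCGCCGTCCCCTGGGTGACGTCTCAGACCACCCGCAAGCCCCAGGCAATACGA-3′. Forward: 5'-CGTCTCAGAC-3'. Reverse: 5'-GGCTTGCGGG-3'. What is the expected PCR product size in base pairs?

22 bp

The forward primer matches the template at positions 48–57.
Taking the reverse complement of GGCTTGCGGG gives CCCGCAAGCC, found at positions 60–69 on the template; the primer anneals here to the top strand with its 3' end pointing upstream.
Amplicon spans positions 48–69: 22 bp.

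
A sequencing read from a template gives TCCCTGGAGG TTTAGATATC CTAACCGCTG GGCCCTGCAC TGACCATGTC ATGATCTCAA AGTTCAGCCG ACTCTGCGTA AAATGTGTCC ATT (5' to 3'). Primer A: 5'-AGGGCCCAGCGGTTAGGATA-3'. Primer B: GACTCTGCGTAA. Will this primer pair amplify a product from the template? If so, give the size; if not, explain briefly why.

No product — the primers' 3' ends point away from each other.

Primer A (AGGGCCCAGCGGTTAGGATA) has reverse complement TATCCTAACCGCTGGGCCCT, which matches the top strand at positions 17–36; primer A anneals to the top strand there with its 3' end pointing upstream toward position 17.
Primer B (GACTCTGCGTAA) matches the top strand directly at positions 70–81; it anneals to the bottom strand with its 3' end pointing downstream toward position 81.
The 3' ends diverge (primer A extends toward position 1, primer B toward position 93), so the primers never converge on a shared product.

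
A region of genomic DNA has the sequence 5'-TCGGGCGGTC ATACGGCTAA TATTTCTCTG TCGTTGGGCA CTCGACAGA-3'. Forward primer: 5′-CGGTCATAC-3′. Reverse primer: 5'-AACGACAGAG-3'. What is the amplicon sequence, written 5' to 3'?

5'-CGGTCATACGGCTAATATTTCTCTGTCGTT-3'

The forward primer matches the template at positions 6–14.
The reverse primer's reverse complement is CTCTGTCGTT, which matches the template at positions 26–35.
The product is the template from position 6 through 35 (30 bp).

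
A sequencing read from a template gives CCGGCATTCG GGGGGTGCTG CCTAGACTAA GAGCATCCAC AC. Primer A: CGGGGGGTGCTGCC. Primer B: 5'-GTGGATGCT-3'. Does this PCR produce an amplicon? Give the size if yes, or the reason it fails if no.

Primer A (CGGGGGGTGCTGCC) matches the top strand at positions 9–22; it acts as a forward primer.
Primer B's reverse complement is AGCATCCAC, matching the top strand at positions 32–40; it acts as a reverse primer.
The 3' ends face each other across positions 9–40, giving a 32 bp product.

Yes — a 32 bp product.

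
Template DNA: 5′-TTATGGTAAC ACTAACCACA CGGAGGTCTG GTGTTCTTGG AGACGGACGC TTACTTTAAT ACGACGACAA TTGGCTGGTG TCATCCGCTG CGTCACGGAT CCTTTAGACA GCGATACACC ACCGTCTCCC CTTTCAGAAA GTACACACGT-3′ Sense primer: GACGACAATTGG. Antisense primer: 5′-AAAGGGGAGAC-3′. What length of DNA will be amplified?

72 bp

The forward primer matches the template at positions 63–74.
Reverse complement of the reverse primer: GTCTCCCCTTT. This occurs on the top strand at positions 124–134.
Amplicon spans positions 63–134: 72 bp.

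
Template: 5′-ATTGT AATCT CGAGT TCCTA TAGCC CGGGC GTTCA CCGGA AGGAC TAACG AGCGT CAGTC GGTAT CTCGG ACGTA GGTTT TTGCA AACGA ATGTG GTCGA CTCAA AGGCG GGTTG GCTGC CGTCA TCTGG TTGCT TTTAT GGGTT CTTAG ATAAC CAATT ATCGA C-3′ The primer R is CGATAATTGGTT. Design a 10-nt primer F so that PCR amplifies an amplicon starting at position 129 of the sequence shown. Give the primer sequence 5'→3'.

The reverse primer's reverse complement AACCAATTATCG matches the template at positions 153–164; the product starts at position 129.
The forward primer is identical to the top strand over positions 129–138: GGTTGCTTTT.

5'-GGTTGCTTTT-3'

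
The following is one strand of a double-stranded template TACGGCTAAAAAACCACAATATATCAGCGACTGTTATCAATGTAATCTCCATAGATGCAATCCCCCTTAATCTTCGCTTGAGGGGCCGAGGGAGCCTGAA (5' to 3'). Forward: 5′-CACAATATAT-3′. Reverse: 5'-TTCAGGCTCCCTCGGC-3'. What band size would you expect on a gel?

Scanning the template, CACAATATAT occurs at positions 15–24; this primer anneals to the bottom strand there with its 3' end pointing downstream.
Reverse complement of the reverse primer: GCCGAGGGAGCCTGAA. This occurs on the top strand at positions 85–100.
Amplicon spans positions 15–100: 86 bp.

86 bp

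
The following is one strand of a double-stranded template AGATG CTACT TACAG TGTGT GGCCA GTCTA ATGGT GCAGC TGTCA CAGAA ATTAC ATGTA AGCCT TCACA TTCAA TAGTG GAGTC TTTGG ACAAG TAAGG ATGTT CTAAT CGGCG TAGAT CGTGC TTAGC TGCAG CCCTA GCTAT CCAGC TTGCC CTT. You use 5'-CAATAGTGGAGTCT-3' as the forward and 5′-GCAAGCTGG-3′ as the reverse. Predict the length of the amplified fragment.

Scanning the template, CAATAGTGGAGTCT occurs at positions 73–86; this primer anneals to the bottom strand there with its 3' end pointing downstream.
The reverse primer's reverse complement is CCAGCTTGC, which matches the template at positions 146–154.
Product length = (reverse-primer end) − (forward-primer start) + 1 = 154 − 73 + 1 = 82 bp.

82 bp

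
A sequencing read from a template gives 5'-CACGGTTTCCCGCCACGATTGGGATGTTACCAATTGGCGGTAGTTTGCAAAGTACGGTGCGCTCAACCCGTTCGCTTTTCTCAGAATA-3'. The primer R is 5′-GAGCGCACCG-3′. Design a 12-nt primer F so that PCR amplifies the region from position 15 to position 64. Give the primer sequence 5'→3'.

The reverse primer's reverse complement CGGTGCGCTC matches the template at positions 55–64; the product starts at position 15.
The forward primer is identical to the top strand over positions 15–26: ACGATTGGGATG.

5'-ACGATTGGGATG-3'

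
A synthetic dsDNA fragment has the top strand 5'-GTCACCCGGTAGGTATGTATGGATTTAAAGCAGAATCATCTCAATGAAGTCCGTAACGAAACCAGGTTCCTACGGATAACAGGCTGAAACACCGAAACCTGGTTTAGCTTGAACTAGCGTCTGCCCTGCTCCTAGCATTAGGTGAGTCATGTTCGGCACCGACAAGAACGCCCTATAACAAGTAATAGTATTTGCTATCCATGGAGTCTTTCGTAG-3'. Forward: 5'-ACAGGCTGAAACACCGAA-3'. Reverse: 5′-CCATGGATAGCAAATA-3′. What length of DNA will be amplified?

Forward primer ACAGGCTGAAACACCGAA is found on the top strand at positions 79–96.
Reverse complement of the reverse primer: TATTTGCTATCCATGG. This occurs on the top strand at positions 189–204.
The product runs from position 79 to position 204, so its length is 204 − 79 + 1 = 126 bp.

126 bp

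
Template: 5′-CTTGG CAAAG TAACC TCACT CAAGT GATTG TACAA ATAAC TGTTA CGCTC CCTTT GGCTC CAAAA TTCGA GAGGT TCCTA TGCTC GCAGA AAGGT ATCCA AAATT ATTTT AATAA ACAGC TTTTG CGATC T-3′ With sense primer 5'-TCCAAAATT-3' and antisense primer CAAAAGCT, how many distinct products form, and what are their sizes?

The forward primer TCCAAAATT matches the top strand at positions 59–67, 97–105.
The reverse primer's reverse complement is AGCTTTTG, matching at positions 118–125.
Each forward site pairs with the reverse site to give a product ending at position 125: sizes 67, 29 bp.

Two products: 67 bp, 29 bp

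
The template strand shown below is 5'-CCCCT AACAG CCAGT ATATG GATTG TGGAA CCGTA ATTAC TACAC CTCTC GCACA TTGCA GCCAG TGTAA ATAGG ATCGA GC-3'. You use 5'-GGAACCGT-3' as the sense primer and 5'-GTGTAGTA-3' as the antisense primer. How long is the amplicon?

The forward primer matches the template at positions 27–34.
The reverse primer's reverse complement is TACTACAC, which matches the template at positions 38–45.
Product length = (reverse-primer end) − (forward-primer start) + 1 = 45 − 27 + 1 = 19 bp.

19 bp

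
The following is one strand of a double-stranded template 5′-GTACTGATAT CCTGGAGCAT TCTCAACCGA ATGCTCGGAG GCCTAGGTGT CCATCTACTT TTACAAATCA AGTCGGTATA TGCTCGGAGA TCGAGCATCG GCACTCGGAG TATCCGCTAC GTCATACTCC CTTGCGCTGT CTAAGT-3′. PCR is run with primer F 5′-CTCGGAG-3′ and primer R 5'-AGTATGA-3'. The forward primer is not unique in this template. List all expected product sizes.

The forward primer CTCGGAG matches the top strand at positions 34–40, 83–89, 104–110.
The reverse primer's reverse complement is TCATACT, matching at positions 122–128.
Each forward site pairs with the reverse site to give a product ending at position 128: sizes 95, 46, 25 bp.

95 bp, 46 bp, 25 bp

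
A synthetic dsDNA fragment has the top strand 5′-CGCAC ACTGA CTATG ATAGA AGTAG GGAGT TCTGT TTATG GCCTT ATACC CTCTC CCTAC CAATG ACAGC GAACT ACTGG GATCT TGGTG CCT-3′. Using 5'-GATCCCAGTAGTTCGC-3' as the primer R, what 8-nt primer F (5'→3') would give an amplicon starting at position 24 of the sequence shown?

5'-AGGGAGTT-3'

The reverse primer's reverse complement GCGAACTACTGGGATC matches the template at positions 69–84; the product starts at position 24.
The forward primer is identical to the top strand over positions 24–31: AGGGAGTT.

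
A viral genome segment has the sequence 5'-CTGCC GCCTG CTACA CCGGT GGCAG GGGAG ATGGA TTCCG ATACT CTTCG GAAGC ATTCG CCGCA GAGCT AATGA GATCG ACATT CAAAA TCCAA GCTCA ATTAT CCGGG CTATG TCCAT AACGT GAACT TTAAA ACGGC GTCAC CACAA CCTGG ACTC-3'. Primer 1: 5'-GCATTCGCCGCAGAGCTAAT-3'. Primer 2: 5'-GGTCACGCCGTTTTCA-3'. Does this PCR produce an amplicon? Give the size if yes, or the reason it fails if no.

Primer 2 (GGTCACGCCGTTTTCA) does not match the top strand, and its reverse complement TGAAAACGGCGTGACC does not match either.
With no annealing site for primer 2, no amplification occurs.

No product — primer 2 has no binding site in the template.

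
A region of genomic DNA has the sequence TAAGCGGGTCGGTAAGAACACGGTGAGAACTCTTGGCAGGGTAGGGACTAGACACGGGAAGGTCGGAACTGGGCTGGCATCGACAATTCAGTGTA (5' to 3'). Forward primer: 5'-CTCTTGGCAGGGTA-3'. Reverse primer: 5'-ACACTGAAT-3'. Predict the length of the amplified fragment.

Forward primer CTCTTGGCAGGGTA is found on the top strand at positions 30–43.
Reverse complement of the reverse primer: ATTCAGTGT. This occurs on the top strand at positions 86–94.
Amplicon spans positions 30–94: 65 bp.

65 bp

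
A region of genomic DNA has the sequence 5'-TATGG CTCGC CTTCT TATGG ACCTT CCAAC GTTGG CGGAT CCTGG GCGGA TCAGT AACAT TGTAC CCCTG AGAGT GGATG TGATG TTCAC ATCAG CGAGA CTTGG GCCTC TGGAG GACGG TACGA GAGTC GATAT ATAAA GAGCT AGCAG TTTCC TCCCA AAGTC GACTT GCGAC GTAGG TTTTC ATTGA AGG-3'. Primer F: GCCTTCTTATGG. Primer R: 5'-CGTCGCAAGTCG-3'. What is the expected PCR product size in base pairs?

Scanning the template, GCCTTCTTATGG occurs at positions 9–20; this primer anneals to the bottom strand there with its 3' end pointing downstream.
Reverse complement of the reverse primer: CGACTTGCGACG. This occurs on the top strand at positions 165–176.
Amplicon spans positions 9–176: 168 bp.

168 bp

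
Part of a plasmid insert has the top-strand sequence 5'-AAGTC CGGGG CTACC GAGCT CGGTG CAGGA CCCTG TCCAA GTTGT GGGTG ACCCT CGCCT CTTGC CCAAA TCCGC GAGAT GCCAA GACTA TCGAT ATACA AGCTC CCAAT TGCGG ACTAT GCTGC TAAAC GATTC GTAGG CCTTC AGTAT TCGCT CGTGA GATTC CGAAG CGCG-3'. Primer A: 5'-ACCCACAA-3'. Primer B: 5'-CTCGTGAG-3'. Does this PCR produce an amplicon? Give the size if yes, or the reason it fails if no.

Primer A (ACCCACAA) has reverse complement TTGTGGGT, which matches the top strand at positions 42–49; primer A anneals to the top strand there with its 3' end pointing upstream toward position 42.
Primer B (CTCGTGAG) matches the top strand directly at positions 154–161; it anneals to the bottom strand with its 3' end pointing downstream toward position 161.
The 3' ends diverge (primer A extends toward position 1, primer B toward position 174), so the primers never converge on a shared product.

No product — the primers' 3' ends point away from each other.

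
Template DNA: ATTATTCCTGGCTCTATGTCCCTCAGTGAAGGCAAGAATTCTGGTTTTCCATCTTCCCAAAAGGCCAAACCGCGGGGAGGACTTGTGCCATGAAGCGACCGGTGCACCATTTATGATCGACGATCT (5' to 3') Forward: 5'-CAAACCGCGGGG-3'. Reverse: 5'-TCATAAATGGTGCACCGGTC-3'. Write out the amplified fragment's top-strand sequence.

The forward primer matches the template at positions 66–77.
Taking the reverse complement of TCATAAATGGTGCACCGGTC gives GACCGGTGCACCATTTATGA, found at positions 97–116 on the template; the primer anneals here to the top strand with its 3' end pointing upstream.
The product is the template from position 66 through 116 (51 bp).

5'-CAAACCGCGGGGAGGACTTGTGCCATGAAGCGACCGGTGCACCATTTATGA-3'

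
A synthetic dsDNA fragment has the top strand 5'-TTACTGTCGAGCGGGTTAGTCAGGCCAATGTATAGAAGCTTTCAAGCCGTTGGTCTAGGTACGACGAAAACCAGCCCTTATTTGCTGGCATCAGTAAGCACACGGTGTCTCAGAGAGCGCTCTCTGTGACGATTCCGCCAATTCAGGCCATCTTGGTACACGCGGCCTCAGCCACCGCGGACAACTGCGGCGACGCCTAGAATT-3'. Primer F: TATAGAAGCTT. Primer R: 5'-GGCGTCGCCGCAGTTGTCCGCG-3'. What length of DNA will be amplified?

167 bp

Scanning the template, TATAGAAGCTT occurs at positions 31–41; this primer anneals to the bottom strand there with its 3' end pointing downstream.
Taking the reverse complement of GGCGTCGCCGCAGTTGTCCGCG gives CGCGGACAACTGCGGCGACGCC, found at positions 176–197 on the template; the primer anneals here to the top strand with its 3' end pointing upstream.
Product length = (reverse-primer end) − (forward-primer start) + 1 = 197 − 31 + 1 = 167 bp.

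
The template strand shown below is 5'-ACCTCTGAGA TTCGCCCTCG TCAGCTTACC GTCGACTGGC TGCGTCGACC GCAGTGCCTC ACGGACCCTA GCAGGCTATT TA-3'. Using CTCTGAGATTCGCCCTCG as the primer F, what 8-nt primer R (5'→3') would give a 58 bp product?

The forward primer binds at positions 3–20, so a 58 bp product ends at position 3 + 58 − 1 = 60.
The reverse primer anneals to the top strand over positions 53–60, i.e. to AGTGCCTC.
Its sequence written 5'→3' is the reverse complement: GAGGCACT.

5'-GAGGCACT-3'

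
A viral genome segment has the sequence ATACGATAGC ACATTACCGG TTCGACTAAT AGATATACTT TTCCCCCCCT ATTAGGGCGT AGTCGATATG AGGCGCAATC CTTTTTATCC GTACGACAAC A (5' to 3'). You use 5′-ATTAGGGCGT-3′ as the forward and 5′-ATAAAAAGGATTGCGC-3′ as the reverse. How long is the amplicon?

Scanning the template, ATTAGGGCGT occurs at positions 51–60; this primer anneals to the bottom strand there with its 3' end pointing downstream.
Taking the reverse complement of ATAAAAAGGATTGCGC gives GCGCAATCCTTTTTAT, found at positions 73–88 on the template; the primer anneals here to the top strand with its 3' end pointing upstream.
Amplicon spans positions 51–88: 38 bp.

38 bp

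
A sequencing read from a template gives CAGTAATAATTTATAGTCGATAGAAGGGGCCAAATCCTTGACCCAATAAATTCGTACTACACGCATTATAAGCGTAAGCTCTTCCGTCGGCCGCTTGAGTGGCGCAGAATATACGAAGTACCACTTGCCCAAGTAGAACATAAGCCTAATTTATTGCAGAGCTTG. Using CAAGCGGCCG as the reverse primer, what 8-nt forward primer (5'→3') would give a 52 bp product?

5'-ATAAATTC-3'

The reverse primer's reverse complement CGGCCGCTTG matches the template at positions 88–97, so the product ends at position 97.
A 52 bp product then starts at position 97 − 52 + 1 = 46.
The forward primer is identical to the top strand there: ATAAATTC.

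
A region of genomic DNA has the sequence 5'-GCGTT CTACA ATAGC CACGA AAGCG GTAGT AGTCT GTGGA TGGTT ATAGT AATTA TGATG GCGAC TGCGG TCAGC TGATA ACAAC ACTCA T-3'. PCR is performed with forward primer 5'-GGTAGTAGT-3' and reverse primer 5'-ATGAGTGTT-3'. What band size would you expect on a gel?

67 bp

Scanning the template, GGTAGTAGT occurs at positions 25–33; this primer anneals to the bottom strand there with its 3' end pointing downstream.
Reverse complement of the reverse primer: AACACTCAT. This occurs on the top strand at positions 83–91.
Product length = (reverse-primer end) − (forward-primer start) + 1 = 91 − 25 + 1 = 67 bp.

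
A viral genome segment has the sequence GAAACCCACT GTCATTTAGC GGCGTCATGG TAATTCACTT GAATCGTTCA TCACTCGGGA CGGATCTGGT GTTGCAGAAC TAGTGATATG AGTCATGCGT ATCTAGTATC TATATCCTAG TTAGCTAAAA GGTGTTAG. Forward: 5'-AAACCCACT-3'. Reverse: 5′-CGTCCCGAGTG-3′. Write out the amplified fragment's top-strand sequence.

5'-AAACCCACTGTCATTTAGCGGCGTCATGGTAATTCACTTGAATCGTTCATCACTCGGGACG-3'

The forward primer matches the template at positions 2–10.
Reverse complement of the reverse primer: CACTCGGGACG. This occurs on the top strand at positions 52–62.
The product is the template from position 2 through 62 (61 bp).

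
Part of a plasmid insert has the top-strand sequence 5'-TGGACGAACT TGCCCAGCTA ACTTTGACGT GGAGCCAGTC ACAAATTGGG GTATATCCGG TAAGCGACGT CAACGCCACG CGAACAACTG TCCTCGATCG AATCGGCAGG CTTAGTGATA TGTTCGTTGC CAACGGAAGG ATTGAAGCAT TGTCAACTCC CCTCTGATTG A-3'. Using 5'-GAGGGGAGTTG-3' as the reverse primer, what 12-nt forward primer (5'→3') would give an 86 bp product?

5'-CGCGAACAACTG-3'

The reverse primer's reverse complement CAACTCCCCTC matches the template at positions 154–164, so the product ends at position 164.
An 86 bp product then starts at position 164 − 86 + 1 = 79.
The forward primer is identical to the top strand there: CGCGAACAACTG.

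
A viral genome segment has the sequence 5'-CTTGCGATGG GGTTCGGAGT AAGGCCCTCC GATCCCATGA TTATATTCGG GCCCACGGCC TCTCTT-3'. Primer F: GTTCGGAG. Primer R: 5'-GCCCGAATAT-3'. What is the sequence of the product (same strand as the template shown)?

Forward primer GTTCGGAG is found on the top strand at positions 12–19.
The reverse primer's reverse complement is ATATTCGGGC, which matches the template at positions 43–52.
The product is the template from position 12 through 52 (41 bp).

5'-GTTCGGAGTAAGGCCCTCCGATCCCATGATTATATTCGGGC-3'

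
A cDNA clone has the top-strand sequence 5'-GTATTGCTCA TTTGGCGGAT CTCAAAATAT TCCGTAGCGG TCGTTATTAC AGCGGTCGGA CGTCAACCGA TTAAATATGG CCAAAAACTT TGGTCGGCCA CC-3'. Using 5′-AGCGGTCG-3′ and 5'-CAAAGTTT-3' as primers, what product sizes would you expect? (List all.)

The forward primer AGCGGTCG matches the top strand at positions 36–43, 51–58.
The reverse primer's reverse complement is AAACTTTG, matching at positions 85–92.
Each forward site pairs with the reverse site to give a product ending at position 92: sizes 57, 42 bp.

57 bp, 42 bp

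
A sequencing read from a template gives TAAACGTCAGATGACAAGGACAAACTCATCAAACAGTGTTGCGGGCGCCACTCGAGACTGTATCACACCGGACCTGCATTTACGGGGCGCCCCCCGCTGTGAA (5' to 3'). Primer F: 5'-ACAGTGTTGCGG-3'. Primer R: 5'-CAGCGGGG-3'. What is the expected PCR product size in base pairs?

The forward primer matches the template at positions 33–44.
Reverse complement of the reverse primer: CCCCGCTG. This occurs on the top strand at positions 92–99.
Amplicon spans positions 33–99: 67 bp.

67 bp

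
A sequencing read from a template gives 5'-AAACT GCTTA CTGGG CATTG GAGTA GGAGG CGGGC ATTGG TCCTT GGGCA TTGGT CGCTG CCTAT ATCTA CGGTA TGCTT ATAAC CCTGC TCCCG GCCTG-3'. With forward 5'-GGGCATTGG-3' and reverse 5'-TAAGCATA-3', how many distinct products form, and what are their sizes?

The forward primer GGGCATTGG matches the top strand at positions 13–21, 32–40, 46–54.
The reverse primer's reverse complement is TATGCTTA, matching at positions 74–81.
Each forward site pairs with the reverse site to give a product ending at position 81: sizes 69, 50, 36 bp.

Three products: 69 bp, 50 bp, 36 bp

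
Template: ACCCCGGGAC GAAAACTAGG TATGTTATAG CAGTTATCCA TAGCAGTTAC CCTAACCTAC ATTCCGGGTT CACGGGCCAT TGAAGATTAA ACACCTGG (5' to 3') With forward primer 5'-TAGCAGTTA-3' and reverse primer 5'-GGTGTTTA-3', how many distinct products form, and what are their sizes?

The forward primer TAGCAGTTA matches the top strand at positions 28–36, 41–49.
The reverse primer's reverse complement is TAAACACC, matching at positions 88–95.
Each forward site pairs with the reverse site to give a product ending at position 95: sizes 68, 55 bp.

Two products: 68 bp, 55 bp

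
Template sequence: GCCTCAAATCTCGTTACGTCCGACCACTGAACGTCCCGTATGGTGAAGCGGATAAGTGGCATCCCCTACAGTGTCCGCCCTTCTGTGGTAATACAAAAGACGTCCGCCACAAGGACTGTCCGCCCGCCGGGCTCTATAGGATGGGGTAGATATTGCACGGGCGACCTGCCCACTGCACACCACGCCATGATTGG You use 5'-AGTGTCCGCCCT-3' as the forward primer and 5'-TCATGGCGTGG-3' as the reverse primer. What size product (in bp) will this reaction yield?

The forward primer matches the template at positions 70–81.
Taking the reverse complement of TCATGGCGTGG gives CCACGCCATGA, found at positions 180–190 on the template; the primer anneals here to the top strand with its 3' end pointing upstream.
Product length = (reverse-primer end) − (forward-primer start) + 1 = 190 − 70 + 1 = 121 bp.

121 bp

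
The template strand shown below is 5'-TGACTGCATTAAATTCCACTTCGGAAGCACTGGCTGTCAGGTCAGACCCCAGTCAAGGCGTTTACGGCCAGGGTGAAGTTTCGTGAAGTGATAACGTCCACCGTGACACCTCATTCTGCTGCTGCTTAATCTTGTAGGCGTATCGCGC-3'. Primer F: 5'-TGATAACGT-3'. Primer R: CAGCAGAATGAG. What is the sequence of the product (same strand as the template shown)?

5'-TGATAACGTCCACCGTGACACCTCATTCTGCTG-3'

The forward primer matches the template at positions 89–97.
Reverse complement of the reverse primer: CTCATTCTGCTG. This occurs on the top strand at positions 110–121.
The product is the template from position 89 through 121 (33 bp).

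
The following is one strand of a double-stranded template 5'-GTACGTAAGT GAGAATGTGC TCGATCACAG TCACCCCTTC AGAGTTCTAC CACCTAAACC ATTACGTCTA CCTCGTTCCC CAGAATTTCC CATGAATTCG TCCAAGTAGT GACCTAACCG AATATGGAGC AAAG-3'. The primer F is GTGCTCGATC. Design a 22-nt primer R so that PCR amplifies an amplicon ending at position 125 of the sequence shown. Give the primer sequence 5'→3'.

5'-ATATTCGGTTAGGTCACTACTT-3'

The forward primer binds at positions 17–26; the product's 3' end on the top strand is position 125.
The reverse primer anneals to the top strand over positions 104–125, i.e. to AAGTAGTGACCTAACCGAATAT.
Its sequence written 5'→3' is the reverse complement: ATATTCGGTTAGGTCACTACTT.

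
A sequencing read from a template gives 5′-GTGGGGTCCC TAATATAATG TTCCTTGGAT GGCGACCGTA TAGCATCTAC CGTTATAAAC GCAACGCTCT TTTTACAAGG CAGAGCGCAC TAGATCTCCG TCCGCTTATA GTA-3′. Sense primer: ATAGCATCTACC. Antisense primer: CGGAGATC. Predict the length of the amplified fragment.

Scanning the template, ATAGCATCTACC occurs at positions 40–51; this primer anneals to the bottom strand there with its 3' end pointing downstream.
Reverse complement of the reverse primer: GATCTCCG. This occurs on the top strand at positions 93–100.
Product length = (reverse-primer end) − (forward-primer start) + 1 = 100 − 40 + 1 = 61 bp.

61 bp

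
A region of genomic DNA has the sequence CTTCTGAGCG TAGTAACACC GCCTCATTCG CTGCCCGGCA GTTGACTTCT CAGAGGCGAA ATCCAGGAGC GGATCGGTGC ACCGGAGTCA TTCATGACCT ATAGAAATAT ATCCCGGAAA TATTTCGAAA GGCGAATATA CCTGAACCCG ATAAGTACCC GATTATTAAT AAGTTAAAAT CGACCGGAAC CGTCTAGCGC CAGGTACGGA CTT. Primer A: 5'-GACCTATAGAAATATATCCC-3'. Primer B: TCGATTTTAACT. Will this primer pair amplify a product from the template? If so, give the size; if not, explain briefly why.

Primer A (GACCTATAGAAATATATCCC) matches the top strand at positions 96–115; it acts as a forward primer.
Primer B's reverse complement is AGTTAAAATCGA, matching the top strand at positions 172–183; it acts as a reverse primer.
The 3' ends face each other across positions 96–183, giving an 88 bp product.

Yes — an 88 bp product.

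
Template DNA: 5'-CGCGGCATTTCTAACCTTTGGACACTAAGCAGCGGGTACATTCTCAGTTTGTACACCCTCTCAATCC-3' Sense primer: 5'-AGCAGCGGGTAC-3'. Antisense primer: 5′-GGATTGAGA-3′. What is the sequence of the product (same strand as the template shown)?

The forward primer matches the template at positions 28–39.
The reverse primer's reverse complement is TCTCAATCC, which matches the template at positions 59–67.
The product is the template from position 28 through 67 (40 bp).

5'-AGCAGCGGGTACATTCTCAGTTTGTACACCCTCTCAATCC-3'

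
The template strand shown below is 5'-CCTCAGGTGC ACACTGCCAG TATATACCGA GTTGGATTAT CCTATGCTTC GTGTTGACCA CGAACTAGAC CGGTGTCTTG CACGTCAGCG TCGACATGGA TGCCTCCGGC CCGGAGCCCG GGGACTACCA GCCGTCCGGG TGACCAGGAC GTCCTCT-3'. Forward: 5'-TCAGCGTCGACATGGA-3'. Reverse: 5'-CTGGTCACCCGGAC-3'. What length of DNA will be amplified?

63 bp

The forward primer matches the template at positions 85–100.
Taking the reverse complement of CTGGTCACCCGGAC gives GTCCGGGTGACCAG, found at positions 134–147 on the template; the primer anneals here to the top strand with its 3' end pointing upstream.
The product runs from position 85 to position 147, so its length is 147 − 85 + 1 = 63 bp.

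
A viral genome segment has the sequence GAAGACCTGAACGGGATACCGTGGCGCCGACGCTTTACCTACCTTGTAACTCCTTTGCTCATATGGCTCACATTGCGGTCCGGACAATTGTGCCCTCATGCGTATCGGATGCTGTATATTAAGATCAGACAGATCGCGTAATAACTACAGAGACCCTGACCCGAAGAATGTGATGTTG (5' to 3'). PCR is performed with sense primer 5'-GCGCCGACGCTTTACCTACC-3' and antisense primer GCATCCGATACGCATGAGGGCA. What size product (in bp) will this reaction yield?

Forward primer GCGCCGACGCTTTACCTACC is found on the top strand at positions 24–43.
Taking the reverse complement of GCATCCGATACGCATGAGGGCA gives TGCCCTCATGCGTATCGGATGC, found at positions 91–112 on the template; the primer anneals here to the top strand with its 3' end pointing upstream.
Product length = (reverse-primer end) − (forward-primer start) + 1 = 112 − 24 + 1 = 89 bp.

89 bp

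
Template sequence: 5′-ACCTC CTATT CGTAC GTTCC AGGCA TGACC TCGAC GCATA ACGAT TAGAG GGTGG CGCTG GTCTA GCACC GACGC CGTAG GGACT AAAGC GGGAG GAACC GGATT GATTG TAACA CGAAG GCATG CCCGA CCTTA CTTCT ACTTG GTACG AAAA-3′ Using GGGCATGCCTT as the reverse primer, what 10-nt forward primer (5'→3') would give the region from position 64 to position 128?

The reverse primer's reverse complement AAGGCATGCCC matches the template at positions 118–128; the product starts at position 64.
The forward primer is identical to the top strand over positions 64–73: TAGCACCGAC.

5'-TAGCACCGAC-3'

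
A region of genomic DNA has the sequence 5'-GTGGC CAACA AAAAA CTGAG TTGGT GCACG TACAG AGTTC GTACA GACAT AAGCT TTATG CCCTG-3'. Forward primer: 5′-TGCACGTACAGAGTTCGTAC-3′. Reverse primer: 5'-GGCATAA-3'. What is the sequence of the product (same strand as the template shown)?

The forward primer matches the template at positions 25–44.
Taking the reverse complement of GGCATAA gives TTATGCC, found at positions 56–62 on the template; the primer anneals here to the top strand with its 3' end pointing upstream.
The product is the template from position 25 through 62 (38 bp).

5'-TGCACGTACAGAGTTCGTACAGACATAAGCTTTATGCC-3'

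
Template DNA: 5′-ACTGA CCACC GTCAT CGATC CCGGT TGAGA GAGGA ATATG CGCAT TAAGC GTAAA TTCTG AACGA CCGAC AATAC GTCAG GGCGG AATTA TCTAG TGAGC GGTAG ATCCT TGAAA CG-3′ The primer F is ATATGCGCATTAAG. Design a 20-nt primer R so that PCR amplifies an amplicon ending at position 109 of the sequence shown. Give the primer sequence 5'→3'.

The forward primer binds at positions 36–49; the product's 3' end on the top strand is position 109.
The reverse primer anneals to the top strand over positions 90–109, i.e. to ATCTAGTGAGCGGTAGATCC.
Its sequence written 5'→3' is the reverse complement: GGATCTACCGCTCACTAGAT.

5'-GGATCTACCGCTCACTAGAT-3'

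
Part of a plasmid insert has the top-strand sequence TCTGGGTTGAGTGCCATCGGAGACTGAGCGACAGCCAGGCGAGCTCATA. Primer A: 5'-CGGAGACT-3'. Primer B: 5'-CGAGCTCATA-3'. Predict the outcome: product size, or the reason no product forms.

Primer A (CGGAGACT) matches the top strand at positions 18–25 (3' end points downstream).
Primer B (CGAGCTCATA) also matches the top strand directly, at positions 40–49 — its reverse complement TATGAGCTCG is not present.
Both primers anneal to the bottom strand with 3' ends pointing the same way, so neither can prime synthesis back toward the other.

No product — both primers anneal to the same strand and extend in the same direction.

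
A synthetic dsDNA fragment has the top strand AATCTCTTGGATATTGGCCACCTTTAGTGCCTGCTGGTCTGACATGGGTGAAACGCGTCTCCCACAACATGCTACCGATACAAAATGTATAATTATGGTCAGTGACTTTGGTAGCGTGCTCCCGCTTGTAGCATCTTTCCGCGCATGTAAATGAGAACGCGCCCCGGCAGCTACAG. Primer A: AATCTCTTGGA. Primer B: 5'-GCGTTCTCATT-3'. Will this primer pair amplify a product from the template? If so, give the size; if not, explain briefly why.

Primer A (AATCTCTTGGA) matches the top strand at positions 1–11; it acts as a forward primer.
Primer B's reverse complement is AATGAGAACGC, matching the top strand at positions 150–160; it acts as a reverse primer.
The 3' ends face each other across positions 1–160, giving a 160 bp product.

Yes — a 160 bp product.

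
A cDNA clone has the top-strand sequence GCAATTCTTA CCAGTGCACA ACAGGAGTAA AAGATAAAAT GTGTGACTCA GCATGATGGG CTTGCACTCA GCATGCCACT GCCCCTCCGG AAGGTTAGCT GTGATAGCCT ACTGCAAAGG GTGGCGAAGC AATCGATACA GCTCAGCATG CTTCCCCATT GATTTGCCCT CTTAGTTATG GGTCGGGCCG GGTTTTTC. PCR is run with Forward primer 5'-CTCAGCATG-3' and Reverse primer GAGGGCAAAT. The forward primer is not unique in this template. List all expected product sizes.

The forward primer CTCAGCATG matches the top strand at positions 47–55, 67–75, 142–150.
The reverse primer's reverse complement is ATTTGCCCTC, matching at positions 162–171.
Each forward site pairs with the reverse site to give a product ending at position 171: sizes 125, 105, 30 bp.

125 bp, 105 bp, 30 bp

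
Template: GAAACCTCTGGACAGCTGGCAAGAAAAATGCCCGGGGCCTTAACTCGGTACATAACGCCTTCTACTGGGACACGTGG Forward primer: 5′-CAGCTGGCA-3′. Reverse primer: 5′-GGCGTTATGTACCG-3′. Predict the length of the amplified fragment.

Scanning the template, CAGCTGGCA occurs at positions 13–21; this primer anneals to the bottom strand there with its 3' end pointing downstream.
The reverse primer's reverse complement is CGGTACATAACGCC, which matches the template at positions 46–59.
The product runs from position 13 to position 59, so its length is 59 − 13 + 1 = 47 bp.

47 bp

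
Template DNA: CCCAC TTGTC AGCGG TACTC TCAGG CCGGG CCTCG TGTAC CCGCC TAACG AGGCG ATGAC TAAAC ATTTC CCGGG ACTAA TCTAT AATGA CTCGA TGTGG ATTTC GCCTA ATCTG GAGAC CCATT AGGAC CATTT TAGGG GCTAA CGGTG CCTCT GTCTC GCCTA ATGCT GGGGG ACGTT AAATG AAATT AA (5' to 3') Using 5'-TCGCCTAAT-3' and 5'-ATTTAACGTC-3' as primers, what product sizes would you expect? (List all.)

The forward primer TCGCCTAAT matches the top strand at positions 104–112, 159–167.
The reverse primer's reverse complement is GACGTTAAAT, matching at positions 175–184.
Each forward site pairs with the reverse site to give a product ending at position 184: sizes 81, 26 bp.

81 bp, 26 bp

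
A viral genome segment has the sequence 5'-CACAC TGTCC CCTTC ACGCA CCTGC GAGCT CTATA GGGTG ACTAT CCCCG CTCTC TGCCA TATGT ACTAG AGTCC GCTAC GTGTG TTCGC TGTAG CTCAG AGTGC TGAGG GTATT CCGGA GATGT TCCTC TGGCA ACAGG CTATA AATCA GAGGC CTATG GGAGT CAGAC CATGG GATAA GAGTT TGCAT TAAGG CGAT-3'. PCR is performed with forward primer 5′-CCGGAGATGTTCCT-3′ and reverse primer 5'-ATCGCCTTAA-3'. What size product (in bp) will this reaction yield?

Forward primer CCGGAGATGTTCCT is found on the top strand at positions 116–129.
The reverse primer's reverse complement is TTAAGGCGAT, which matches the template at positions 190–199.
The product runs from position 116 to position 199, so its length is 199 − 116 + 1 = 84 bp.

84 bp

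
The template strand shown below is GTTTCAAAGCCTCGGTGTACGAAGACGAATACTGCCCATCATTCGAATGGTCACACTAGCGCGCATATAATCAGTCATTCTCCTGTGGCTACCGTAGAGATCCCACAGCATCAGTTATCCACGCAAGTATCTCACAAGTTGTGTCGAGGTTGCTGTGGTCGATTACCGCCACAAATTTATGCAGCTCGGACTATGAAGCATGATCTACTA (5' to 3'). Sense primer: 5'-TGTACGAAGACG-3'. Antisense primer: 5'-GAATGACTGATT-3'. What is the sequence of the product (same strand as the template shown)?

5'-TGTACGAAGACGAATACTGCCCATCATTCGAATGGTCACACTAGCGCGCATATAATCAGTCATTC-3'

Scanning the template, TGTACGAAGACG occurs at positions 16–27; this primer anneals to the bottom strand there with its 3' end pointing downstream.
The reverse primer's reverse complement is AATCAGTCATTC, which matches the template at positions 69–80.
The product is the template from position 16 through 80 (65 bp).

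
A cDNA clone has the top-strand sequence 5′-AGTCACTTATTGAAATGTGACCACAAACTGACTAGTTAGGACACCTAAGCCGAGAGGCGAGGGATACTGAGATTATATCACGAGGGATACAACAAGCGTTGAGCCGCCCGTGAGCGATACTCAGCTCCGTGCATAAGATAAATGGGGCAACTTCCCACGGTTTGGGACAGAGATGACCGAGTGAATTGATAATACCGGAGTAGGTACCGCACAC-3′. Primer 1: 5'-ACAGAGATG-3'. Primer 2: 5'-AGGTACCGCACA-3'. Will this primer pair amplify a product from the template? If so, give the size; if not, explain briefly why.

No product — both primers anneal to the same strand and extend in the same direction.

Primer 1 (ACAGAGATG) matches the top strand at positions 167–175 (3' end points downstream).
Primer 2 (AGGTACCGCACA) also matches the top strand directly, at positions 202–213 — its reverse complement TGTGCGGTACCT is not present.
Both primers anneal to the bottom strand with 3' ends pointing the same way, so neither can prime synthesis back toward the other.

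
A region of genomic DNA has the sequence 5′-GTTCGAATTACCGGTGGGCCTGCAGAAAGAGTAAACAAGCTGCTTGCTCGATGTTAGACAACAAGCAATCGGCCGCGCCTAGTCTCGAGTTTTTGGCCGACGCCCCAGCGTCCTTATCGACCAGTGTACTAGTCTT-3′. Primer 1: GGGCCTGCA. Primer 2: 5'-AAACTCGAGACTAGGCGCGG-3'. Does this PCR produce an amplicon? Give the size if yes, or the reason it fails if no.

Primer 1 (GGGCCTGCA) matches the top strand at positions 16–24; it acts as a forward primer.
Primer 2's reverse complement is CCGCGCCTAGTCTCGAGTTT, matching the top strand at positions 73–92; it acts as a reverse primer.
The 3' ends face each other across positions 16–92, giving a 77 bp product.

Yes — a 77 bp product.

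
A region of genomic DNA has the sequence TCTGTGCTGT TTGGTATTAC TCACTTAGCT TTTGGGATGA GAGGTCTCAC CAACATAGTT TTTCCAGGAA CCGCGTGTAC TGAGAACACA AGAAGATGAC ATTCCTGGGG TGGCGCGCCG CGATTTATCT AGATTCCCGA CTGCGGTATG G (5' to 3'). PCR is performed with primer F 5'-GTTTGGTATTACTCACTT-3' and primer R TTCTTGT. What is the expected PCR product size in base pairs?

The forward primer matches the template at positions 9–26.
Reverse complement of the reverse primer: ACAAGAA. This occurs on the top strand at positions 88–94.
Amplicon spans positions 9–94: 86 bp.

86 bp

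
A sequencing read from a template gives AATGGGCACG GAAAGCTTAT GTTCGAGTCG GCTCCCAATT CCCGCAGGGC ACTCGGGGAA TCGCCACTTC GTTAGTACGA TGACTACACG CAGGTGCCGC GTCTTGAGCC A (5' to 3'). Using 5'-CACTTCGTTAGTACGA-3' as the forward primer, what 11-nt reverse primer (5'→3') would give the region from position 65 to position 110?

5'-GGCTCAAGACG-3'

The product's 3' end on the top strand is position 110.
The reverse primer anneals to the top strand over positions 100–110, i.e. to CGTCTTGAGCC.
Its sequence written 5'→3' is the reverse complement: GGCTCAAGACG.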